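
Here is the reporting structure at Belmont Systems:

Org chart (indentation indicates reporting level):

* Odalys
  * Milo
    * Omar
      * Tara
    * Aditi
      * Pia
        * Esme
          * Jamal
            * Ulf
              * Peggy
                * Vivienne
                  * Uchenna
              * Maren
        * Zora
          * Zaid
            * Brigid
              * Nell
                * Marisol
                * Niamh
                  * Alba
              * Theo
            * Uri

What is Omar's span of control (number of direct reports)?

1

Omar directly manages Tara. That is 1 direct report.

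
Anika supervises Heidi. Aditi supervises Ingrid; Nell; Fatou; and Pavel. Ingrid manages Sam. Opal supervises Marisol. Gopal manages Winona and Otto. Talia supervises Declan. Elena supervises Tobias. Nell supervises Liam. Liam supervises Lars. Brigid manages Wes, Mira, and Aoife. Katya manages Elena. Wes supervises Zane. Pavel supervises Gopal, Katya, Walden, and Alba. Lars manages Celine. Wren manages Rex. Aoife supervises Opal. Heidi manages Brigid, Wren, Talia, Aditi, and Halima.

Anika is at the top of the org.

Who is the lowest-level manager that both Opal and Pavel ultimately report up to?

Opal's chain of managers is Aoife, Brigid, Heidi, Anika. Pavel's chain of managers is Aditi, Heidi, Anika. The first manager that appears in both chains is Heidi.

Heidi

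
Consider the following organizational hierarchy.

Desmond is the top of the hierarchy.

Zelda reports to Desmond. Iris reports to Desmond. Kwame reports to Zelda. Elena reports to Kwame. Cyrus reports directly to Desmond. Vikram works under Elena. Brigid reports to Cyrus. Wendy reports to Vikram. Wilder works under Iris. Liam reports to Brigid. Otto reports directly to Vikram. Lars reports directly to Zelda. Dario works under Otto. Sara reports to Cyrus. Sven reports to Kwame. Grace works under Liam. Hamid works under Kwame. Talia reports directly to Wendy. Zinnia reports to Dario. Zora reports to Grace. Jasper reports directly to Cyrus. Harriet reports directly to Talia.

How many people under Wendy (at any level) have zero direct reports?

The only person in Wendy's organization with no one reporting to them is Harriet. That is 1.

1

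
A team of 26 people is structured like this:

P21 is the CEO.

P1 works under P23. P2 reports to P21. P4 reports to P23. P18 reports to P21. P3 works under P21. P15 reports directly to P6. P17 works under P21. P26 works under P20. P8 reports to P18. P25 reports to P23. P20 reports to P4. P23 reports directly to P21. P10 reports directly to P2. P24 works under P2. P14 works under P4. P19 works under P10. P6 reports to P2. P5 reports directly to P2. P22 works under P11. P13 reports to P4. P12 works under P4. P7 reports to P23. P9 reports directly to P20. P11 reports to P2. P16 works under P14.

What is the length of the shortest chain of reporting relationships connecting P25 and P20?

3

P25 is 1 level below P23, and P20 is 2 levels below P23 (their lowest common manager). The shortest path runs up from P25 to P23 and back down to P20: 1 + 2 = 3 links.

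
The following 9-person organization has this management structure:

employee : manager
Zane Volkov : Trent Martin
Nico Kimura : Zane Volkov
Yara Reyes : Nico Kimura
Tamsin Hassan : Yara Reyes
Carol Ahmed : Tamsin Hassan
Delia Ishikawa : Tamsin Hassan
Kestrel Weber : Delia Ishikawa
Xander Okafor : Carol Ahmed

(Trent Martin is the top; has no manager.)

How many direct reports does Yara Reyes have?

1

Yara Reyes directly manages Tamsin Hassan. That is 1 direct report.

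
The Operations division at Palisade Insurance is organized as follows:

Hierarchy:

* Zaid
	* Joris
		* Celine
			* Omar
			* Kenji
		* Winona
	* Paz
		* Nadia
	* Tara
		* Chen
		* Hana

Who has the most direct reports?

Direct-report counts: Zaid has 3; Tara has 2; Paz has 1; Joris has 2; Celine has 2. The largest is 3, held by Zaid.

Zaid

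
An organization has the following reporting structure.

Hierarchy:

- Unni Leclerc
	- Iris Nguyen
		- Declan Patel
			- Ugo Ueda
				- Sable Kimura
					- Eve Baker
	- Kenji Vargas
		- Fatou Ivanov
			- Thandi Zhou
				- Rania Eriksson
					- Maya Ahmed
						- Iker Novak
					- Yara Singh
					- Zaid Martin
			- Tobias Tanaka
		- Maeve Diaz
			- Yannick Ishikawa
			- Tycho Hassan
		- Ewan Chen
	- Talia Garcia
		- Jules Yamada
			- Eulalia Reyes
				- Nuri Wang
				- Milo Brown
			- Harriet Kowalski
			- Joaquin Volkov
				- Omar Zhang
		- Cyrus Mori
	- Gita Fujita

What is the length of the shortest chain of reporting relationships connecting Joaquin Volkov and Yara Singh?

Joaquin Volkov is 3 levels below Unni Leclerc, and Yara Singh is 5 levels below Unni Leclerc (their lowest common manager). The shortest path runs up from Joaquin Volkov to Unni Leclerc and back down to Yara Singh: 3 + 5 = 8 links.

8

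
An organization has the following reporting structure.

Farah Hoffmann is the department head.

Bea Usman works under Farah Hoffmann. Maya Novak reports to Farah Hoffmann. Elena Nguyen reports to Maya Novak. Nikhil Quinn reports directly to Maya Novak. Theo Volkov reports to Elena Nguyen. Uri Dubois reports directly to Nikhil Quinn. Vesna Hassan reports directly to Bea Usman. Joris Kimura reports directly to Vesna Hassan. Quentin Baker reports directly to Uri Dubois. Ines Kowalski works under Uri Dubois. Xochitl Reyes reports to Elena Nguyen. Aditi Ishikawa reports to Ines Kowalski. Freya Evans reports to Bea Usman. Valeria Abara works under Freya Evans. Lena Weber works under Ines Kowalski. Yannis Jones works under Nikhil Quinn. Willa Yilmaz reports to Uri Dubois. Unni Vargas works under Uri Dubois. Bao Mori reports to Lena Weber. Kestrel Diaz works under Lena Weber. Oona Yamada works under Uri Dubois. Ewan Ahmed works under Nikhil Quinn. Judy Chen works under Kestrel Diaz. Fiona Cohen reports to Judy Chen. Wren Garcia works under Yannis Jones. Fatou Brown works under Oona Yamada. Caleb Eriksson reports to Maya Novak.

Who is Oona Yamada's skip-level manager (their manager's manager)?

Nikhil Quinn

Oona Yamada reports to Uri Dubois, and Uri Dubois reports to Nikhil Quinn. So Oona Yamada's skip-level manager is Nikhil Quinn.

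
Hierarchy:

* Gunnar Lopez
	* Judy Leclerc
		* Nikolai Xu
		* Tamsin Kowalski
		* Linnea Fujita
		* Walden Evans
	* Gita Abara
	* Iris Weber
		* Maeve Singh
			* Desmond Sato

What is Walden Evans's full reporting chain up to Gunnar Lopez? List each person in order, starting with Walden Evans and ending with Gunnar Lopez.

Walden Evans reports to Judy Leclerc. Judy Leclerc reports to Gunnar Lopez. Gunnar Lopez is at the top.

Walden Evans -> Judy Leclerc -> Gunnar Lopez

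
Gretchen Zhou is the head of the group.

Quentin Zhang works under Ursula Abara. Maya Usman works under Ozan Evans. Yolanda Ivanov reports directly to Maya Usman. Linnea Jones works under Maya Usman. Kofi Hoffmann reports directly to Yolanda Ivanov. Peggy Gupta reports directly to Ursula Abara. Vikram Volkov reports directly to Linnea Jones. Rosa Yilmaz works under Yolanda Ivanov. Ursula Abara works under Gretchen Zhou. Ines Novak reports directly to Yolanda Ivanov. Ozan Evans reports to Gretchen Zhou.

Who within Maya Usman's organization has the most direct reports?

Direct-report counts within Maya Usman's organization: Maya Usman has 2; Yolanda Ivanov has 3; Linnea Jones has 1. The largest is 3, held by Yolanda Ivanov.

Yolanda Ivanov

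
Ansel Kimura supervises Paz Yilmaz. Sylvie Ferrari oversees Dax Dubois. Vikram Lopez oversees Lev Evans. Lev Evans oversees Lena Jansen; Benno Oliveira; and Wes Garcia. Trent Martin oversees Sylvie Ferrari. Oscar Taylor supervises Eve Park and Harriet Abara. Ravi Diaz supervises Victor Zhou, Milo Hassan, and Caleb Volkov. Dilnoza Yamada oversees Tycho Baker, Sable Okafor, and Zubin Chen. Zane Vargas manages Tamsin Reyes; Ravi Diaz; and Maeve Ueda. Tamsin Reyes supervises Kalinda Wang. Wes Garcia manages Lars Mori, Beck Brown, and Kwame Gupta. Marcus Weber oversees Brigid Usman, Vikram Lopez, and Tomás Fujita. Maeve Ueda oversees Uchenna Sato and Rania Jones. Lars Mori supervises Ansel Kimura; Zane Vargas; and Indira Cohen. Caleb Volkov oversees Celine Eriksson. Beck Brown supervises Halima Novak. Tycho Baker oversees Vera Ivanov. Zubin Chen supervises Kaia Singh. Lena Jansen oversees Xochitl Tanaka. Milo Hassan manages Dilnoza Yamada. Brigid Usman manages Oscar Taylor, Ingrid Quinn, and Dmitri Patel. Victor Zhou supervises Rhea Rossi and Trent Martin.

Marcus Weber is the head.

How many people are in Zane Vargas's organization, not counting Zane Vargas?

Zane Vargas directly manages Tamsin Reyes, Ravi Diaz, Maeve Ueda. Under Tamsin Reyes: Kalinda Wang (1). Under Ravi Diaz: Caleb Volkov, Celine Eriksson, Milo Hassan, Dilnoza Yamada, Tycho Baker, Vera Ivanov, Sable Okafor, Zubin Chen, Kaia Singh, Victor Zhou, Rhea Rossi, Trent Martin, Sylvie Ferrari, Dax Dubois (14). Under Maeve Ueda: Rania Jones, Uchenna Sato (2). So Zane Vargas's organization is 3 direct reports plus everyone under them: 2 + 15 + 3 = 20.

20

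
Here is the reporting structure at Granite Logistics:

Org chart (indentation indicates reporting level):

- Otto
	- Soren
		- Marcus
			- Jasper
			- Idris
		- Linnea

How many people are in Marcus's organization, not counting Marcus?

Marcus directly manages Jasper, Idris. Jasper has no reports. Idris has no reports. So Marcus's organization is 2 direct reports plus everyone under them: 1 + 1 = 2.

2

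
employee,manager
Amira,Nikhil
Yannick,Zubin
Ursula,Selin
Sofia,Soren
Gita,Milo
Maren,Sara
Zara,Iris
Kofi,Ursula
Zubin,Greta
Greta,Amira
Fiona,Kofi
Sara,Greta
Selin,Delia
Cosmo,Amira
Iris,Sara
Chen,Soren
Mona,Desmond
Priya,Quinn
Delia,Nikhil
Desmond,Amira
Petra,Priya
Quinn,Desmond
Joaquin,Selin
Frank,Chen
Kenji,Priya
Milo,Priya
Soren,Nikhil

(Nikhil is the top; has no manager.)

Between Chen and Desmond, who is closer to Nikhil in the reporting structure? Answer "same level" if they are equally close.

Both Chen and Desmond are 2 levels below Nikhil.

same level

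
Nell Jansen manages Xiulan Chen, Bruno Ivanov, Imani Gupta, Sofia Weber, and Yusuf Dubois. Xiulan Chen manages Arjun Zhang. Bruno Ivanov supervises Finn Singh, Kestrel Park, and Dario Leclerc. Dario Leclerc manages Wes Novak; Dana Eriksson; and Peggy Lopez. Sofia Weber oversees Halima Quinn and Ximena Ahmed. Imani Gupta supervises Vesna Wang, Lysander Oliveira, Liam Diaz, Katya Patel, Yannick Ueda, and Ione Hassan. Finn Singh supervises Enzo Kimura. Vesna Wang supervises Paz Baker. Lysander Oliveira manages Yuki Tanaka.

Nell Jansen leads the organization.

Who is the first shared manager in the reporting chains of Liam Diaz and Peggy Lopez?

Nell Jansen

Liam Diaz's chain of managers is Imani Gupta, Nell Jansen. Peggy Lopez's chain of managers is Dario Leclerc, Bruno Ivanov, Nell Jansen. The first manager that appears in both chains is Nell Jansen.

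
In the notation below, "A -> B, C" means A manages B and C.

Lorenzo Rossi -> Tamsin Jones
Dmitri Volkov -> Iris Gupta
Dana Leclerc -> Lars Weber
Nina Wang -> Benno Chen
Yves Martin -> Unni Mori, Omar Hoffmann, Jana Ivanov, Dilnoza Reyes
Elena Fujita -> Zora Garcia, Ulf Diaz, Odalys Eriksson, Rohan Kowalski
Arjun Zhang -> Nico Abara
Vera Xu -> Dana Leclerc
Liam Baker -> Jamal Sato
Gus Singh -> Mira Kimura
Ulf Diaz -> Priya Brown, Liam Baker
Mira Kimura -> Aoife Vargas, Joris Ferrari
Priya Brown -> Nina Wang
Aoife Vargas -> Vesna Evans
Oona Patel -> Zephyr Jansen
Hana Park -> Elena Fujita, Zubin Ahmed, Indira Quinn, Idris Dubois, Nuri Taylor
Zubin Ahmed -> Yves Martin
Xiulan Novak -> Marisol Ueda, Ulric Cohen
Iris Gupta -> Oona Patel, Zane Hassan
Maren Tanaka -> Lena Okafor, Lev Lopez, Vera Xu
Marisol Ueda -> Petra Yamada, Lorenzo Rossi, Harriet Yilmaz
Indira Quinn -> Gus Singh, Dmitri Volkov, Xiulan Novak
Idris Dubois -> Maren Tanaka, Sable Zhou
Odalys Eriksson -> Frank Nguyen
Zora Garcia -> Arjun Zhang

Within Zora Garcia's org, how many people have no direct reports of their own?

1

The only person in Zora Garcia's organization with no one reporting to them is Nico Abara. That is 1.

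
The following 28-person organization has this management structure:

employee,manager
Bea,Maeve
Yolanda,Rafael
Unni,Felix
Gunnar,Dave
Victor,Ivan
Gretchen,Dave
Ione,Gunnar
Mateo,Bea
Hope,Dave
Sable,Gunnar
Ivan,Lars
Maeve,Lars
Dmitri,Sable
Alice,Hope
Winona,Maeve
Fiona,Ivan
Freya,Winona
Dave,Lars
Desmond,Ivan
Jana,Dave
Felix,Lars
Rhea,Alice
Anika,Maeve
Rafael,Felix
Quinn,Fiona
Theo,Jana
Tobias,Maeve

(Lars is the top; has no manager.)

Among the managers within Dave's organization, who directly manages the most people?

Dave

Direct-report counts within Dave's organization: Dave has 4; Jana has 1; Hope has 1; Alice has 1; Gunnar has 2; Sable has 1. The largest is 4, held by Dave.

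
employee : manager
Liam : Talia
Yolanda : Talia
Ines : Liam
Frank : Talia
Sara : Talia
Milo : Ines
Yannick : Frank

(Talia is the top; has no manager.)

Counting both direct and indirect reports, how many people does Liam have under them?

Liam directly manages Ines. Under Ines: Milo (1). That's 2 in total.

2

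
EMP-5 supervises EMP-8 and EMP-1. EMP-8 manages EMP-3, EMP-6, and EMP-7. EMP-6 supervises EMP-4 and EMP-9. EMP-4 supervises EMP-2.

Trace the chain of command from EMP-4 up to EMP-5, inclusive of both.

EMP-4 -> EMP-6 -> EMP-8 -> EMP-5

EMP-4 reports to EMP-6. EMP-6 reports to EMP-8. EMP-8 reports to EMP-5. EMP-5 is at the top.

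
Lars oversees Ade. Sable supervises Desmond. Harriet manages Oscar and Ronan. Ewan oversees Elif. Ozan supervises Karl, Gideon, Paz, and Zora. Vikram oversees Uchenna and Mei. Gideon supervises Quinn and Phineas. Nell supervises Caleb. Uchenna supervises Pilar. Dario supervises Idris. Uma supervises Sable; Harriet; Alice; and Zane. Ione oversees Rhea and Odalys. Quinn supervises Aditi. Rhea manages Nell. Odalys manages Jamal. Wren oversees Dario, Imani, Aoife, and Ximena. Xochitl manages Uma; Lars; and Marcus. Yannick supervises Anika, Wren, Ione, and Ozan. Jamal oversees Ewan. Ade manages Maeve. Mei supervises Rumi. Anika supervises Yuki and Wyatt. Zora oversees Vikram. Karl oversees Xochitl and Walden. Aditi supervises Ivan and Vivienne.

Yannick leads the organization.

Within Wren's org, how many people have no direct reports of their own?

4

The people in Wren's organization with no one reporting to them are Ximena, Aoife, Imani, Idris. That is 4.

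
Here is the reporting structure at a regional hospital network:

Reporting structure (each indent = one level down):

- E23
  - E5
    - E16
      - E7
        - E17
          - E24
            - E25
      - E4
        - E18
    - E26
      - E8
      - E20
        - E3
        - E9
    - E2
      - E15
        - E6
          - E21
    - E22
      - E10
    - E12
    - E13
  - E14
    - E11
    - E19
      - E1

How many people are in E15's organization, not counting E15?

2

E15 directly manages E6. Under E6: E21 (1). That's 2 in total.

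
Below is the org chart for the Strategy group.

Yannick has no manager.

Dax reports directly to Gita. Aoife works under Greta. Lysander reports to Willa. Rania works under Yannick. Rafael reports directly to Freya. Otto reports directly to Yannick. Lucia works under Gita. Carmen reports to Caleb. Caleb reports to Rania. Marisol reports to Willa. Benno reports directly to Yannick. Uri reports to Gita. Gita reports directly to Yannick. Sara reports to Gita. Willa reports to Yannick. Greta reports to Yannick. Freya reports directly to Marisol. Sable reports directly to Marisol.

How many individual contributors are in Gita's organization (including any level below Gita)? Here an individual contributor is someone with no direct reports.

The people in Gita's organization with no one reporting to them are Uri, Sara, Dax, Lucia. That is 4.

4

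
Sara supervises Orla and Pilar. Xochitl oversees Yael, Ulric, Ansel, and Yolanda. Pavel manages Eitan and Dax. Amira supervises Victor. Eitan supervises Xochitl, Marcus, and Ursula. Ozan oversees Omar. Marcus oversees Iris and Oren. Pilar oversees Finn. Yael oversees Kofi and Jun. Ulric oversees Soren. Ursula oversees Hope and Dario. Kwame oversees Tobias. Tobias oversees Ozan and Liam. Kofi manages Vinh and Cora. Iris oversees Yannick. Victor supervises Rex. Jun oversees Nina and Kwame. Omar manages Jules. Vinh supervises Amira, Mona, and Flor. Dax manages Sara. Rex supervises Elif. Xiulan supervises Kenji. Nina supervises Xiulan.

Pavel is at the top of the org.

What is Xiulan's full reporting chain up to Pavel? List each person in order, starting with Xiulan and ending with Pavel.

Xiulan reports to Nina. Nina reports to Jun. Jun reports to Yael. Yael reports to Xochitl. Xochitl reports to Eitan. Eitan reports to Pavel. Pavel is at the top.

Xiulan -> Nina -> Jun -> Yael -> Xochitl -> Eitan -> Pavel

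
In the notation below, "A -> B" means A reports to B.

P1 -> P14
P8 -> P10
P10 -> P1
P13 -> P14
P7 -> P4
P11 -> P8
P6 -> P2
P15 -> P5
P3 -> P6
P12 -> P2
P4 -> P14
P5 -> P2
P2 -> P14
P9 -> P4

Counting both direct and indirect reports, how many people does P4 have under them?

2

P4 directly manages P7, P9. P7 has no reports. P9 has no reports. So P4's organization is 2 direct reports plus everyone under them: 1 + 1 = 2.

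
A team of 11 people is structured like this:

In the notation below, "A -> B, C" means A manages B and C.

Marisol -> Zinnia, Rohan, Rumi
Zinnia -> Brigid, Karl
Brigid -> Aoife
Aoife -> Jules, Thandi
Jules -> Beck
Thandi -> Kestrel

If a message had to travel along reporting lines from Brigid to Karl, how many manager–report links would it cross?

Brigid is 1 level below Zinnia, and Karl is 1 level below Zinnia (their lowest common manager). The shortest path runs up from Brigid to Zinnia and back down to Karl: 1 + 1 = 2 links.

2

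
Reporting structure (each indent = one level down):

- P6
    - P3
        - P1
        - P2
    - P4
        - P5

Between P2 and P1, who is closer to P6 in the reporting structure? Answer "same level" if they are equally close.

Both P2 and P1 are 2 levels below P6.

same level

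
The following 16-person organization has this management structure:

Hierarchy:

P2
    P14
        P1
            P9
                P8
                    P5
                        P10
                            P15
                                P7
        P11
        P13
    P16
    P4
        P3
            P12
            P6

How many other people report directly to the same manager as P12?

P12 reports to P3. P3's other direct reports are P6 — 1 peer.

1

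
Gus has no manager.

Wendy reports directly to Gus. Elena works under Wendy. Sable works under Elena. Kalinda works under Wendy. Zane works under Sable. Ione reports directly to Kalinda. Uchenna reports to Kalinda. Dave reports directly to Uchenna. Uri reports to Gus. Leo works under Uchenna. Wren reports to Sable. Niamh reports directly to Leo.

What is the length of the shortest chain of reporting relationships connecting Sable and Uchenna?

Sable is 2 levels below Wendy, and Uchenna is 2 levels below Wendy (their lowest common manager). The shortest path runs up from Sable to Wendy and back down to Uchenna: 2 + 2 = 4 links.

4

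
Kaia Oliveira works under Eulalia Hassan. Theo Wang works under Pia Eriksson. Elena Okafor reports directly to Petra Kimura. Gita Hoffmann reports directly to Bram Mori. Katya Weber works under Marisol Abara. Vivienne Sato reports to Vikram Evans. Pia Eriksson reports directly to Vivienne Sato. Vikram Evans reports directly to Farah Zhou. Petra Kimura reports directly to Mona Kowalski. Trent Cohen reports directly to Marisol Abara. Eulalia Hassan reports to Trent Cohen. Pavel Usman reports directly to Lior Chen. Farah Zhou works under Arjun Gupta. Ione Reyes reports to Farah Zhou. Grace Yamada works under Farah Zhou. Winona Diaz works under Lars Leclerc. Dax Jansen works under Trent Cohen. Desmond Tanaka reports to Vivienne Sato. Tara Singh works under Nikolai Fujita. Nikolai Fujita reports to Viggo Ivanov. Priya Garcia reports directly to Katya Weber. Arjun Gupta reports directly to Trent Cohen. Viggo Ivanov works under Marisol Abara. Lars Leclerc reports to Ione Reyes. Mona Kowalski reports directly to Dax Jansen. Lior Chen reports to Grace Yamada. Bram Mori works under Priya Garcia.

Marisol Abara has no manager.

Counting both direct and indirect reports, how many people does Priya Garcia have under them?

2

Priya Garcia directly manages Bram Mori. Under Bram Mori: Gita Hoffmann (1). That's 2 in total.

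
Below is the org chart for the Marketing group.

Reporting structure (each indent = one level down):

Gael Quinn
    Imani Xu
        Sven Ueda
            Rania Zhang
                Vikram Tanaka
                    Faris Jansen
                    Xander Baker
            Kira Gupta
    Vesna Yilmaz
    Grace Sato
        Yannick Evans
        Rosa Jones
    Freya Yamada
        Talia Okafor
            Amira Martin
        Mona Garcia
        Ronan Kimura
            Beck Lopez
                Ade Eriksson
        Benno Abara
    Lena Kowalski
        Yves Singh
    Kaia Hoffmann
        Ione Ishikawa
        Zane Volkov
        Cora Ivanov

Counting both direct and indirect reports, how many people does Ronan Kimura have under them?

Ronan Kimura directly manages Beck Lopez. Under Beck Lopez: Ade Eriksson (1). That's 2 in total.

2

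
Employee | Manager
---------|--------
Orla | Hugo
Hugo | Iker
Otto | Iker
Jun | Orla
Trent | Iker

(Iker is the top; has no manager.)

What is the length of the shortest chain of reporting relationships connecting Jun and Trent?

4

Jun is 3 levels below Iker, and Trent is 1 level below Iker (their lowest common manager). The shortest path runs up from Jun to Iker and back down to Trent: 3 + 1 = 4 links.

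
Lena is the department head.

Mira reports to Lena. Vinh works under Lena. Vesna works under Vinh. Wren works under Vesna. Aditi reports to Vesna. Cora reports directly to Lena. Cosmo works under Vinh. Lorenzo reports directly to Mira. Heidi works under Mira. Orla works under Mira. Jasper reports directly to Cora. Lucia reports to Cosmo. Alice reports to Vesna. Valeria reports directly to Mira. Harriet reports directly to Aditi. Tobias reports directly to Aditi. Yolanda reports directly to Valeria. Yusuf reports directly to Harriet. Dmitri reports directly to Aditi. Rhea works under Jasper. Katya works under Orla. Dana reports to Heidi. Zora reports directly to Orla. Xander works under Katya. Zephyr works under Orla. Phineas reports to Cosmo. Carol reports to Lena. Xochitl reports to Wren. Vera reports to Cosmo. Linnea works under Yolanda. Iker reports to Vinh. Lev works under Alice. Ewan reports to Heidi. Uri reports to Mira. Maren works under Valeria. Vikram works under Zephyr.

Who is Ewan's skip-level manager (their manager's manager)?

Ewan reports to Heidi, and Heidi reports to Mira. So Ewan's skip-level manager is Mira.

Mira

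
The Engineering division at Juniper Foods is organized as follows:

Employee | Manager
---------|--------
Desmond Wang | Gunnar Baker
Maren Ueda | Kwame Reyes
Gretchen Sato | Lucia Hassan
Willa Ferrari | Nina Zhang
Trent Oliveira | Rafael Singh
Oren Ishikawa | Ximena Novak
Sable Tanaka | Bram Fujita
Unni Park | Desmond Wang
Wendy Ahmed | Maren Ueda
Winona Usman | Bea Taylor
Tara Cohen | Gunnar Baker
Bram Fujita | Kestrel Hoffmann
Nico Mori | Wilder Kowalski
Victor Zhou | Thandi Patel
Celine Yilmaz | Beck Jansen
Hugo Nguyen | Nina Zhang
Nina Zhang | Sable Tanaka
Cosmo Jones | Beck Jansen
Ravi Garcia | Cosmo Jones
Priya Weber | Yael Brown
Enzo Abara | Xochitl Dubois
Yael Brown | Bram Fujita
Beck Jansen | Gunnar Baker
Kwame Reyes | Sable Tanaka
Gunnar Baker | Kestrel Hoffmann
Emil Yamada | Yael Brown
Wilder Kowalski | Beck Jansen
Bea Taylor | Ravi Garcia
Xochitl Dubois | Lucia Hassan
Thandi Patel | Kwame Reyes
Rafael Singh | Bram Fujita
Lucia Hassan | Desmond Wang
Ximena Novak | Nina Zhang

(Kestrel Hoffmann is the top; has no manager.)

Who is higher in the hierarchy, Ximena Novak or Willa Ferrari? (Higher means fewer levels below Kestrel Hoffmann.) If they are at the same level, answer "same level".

same level

Both Ximena Novak and Willa Ferrari are 4 levels below Kestrel Hoffmann.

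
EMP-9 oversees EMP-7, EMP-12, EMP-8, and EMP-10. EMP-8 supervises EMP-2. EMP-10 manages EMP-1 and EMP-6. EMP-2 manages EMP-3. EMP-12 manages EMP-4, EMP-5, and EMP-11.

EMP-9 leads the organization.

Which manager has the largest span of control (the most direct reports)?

Direct-report counts: EMP-9 has 4; EMP-12 has 3; EMP-10 has 2; EMP-8 has 1; EMP-2 has 1. The largest is 4, held by EMP-9.

EMP-9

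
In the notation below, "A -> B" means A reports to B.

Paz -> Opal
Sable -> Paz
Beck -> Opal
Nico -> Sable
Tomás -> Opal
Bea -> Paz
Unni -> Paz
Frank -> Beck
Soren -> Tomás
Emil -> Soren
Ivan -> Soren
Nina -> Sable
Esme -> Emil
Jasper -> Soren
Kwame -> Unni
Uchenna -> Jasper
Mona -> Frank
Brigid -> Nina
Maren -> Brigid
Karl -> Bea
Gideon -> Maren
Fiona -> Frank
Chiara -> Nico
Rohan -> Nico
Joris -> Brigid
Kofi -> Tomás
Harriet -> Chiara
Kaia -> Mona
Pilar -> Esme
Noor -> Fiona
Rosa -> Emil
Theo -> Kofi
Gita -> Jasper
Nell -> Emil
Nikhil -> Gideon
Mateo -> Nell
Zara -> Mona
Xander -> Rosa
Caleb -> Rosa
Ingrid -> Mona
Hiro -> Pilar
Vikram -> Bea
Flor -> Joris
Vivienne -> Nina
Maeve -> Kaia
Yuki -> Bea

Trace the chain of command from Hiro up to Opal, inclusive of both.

Hiro -> Pilar -> Esme -> Emil -> Soren -> Tomás -> Opal

Hiro reports to Pilar. Pilar reports to Esme. Esme reports to Emil. Emil reports to Soren. Soren reports to Tomás. Tomás reports to Opal. Opal is at the top.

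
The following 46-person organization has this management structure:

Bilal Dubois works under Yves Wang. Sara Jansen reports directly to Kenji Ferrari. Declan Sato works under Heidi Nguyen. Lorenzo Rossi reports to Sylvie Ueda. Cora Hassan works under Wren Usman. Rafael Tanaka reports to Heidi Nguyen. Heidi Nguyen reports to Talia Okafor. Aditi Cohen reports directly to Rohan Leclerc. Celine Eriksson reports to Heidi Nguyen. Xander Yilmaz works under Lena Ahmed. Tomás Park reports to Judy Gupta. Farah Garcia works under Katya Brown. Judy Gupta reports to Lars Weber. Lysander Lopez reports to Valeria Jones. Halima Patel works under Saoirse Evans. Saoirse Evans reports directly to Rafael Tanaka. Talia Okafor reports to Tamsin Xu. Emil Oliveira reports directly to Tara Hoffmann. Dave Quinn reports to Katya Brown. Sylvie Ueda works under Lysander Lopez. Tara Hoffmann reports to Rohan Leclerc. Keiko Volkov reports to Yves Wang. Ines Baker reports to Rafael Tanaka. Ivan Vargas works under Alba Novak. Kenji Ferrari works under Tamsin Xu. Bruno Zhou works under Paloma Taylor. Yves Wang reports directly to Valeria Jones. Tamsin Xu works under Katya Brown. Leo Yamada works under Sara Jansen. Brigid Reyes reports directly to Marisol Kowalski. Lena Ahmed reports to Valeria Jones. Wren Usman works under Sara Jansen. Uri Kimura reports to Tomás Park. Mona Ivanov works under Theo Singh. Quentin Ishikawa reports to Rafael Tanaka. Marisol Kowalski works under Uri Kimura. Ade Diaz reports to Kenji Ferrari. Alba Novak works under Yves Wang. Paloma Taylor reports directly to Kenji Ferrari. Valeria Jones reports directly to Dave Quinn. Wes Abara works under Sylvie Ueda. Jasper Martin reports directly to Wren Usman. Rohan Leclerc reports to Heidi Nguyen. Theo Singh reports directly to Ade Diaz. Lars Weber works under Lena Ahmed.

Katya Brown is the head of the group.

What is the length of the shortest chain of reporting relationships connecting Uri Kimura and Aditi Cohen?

Uri Kimura is 7 levels below Katya Brown, and Aditi Cohen is 5 levels below Katya Brown (their lowest common manager). The shortest path runs up from Uri Kimura to Katya Brown and back down to Aditi Cohen: 7 + 5 = 12 links.

12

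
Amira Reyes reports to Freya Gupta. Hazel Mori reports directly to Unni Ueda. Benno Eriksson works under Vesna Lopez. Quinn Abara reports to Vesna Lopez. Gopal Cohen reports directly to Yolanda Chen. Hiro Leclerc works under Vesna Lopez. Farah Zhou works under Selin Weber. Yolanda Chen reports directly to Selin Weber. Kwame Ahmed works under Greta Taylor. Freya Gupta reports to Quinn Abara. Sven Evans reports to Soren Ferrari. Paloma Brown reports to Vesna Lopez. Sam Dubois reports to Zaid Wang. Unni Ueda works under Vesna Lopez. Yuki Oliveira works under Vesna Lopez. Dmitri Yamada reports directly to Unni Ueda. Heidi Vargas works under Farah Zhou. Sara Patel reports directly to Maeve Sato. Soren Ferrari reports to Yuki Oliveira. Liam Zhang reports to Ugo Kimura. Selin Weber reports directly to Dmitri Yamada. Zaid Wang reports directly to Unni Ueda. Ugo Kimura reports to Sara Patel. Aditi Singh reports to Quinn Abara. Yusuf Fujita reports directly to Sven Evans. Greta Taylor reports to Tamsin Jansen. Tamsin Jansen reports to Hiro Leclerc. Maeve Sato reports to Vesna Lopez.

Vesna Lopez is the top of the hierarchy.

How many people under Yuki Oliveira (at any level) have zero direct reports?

The only person in Yuki Oliveira's organization with no one reporting to them is Yusuf Fujita. That is 1.

1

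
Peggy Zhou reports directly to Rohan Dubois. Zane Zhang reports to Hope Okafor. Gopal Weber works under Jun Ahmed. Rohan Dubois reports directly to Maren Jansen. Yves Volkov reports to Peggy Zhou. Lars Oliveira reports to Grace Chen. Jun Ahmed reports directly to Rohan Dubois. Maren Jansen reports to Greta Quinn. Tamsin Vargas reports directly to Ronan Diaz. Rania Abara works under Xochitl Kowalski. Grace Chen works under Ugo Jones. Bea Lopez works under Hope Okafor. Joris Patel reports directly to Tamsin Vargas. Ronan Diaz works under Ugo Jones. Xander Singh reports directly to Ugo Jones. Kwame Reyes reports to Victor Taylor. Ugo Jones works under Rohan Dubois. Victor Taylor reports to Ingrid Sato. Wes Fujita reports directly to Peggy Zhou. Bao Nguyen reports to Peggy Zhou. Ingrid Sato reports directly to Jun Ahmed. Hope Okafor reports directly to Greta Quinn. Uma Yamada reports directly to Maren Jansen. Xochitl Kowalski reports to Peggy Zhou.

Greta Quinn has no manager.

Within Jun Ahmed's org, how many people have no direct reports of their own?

The people in Jun Ahmed's organization with no one reporting to them are Kwame Reyes, Gopal Weber. That is 2.

2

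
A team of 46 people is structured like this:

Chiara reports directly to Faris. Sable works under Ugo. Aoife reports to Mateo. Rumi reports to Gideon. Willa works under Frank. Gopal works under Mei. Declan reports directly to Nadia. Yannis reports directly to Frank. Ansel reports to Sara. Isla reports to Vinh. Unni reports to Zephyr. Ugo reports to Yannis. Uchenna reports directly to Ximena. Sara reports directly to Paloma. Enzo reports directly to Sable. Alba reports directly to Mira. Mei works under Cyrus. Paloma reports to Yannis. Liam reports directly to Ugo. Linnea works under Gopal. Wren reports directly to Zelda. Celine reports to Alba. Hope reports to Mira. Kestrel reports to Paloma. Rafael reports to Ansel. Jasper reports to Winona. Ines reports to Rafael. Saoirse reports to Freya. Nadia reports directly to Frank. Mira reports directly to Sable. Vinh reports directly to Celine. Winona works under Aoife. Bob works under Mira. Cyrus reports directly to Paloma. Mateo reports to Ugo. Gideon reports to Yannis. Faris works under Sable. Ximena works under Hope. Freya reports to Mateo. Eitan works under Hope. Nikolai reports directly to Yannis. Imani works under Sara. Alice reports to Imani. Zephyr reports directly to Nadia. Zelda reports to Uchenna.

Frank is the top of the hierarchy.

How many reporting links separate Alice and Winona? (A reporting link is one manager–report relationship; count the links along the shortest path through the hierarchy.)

8

Alice is 4 levels below Yannis, and Winona is 4 levels below Yannis (their lowest common manager). The shortest path runs up from Alice to Yannis and back down to Winona: 4 + 4 = 8 links.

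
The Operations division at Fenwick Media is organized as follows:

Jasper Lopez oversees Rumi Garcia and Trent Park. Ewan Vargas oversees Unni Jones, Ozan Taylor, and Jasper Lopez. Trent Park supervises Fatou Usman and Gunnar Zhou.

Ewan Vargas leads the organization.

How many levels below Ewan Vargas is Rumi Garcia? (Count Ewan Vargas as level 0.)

2

Chain from Rumi Garcia up to Ewan Vargas: Rumi Garcia → Jasper Lopez → Ewan Vargas. That is 2 steps up, so Rumi Garcia is 2 levels below Ewan Vargas.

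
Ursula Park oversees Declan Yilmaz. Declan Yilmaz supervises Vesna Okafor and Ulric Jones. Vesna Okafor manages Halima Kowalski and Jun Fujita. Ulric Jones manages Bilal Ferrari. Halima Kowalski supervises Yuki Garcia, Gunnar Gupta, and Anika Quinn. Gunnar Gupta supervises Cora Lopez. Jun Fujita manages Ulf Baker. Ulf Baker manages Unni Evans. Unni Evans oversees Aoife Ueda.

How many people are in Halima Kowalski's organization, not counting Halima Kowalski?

4

Halima Kowalski directly manages Yuki Garcia, Gunnar Gupta, Anika Quinn. Yuki Garcia has no reports. Under Gunnar Gupta: Cora Lopez (1). Anika Quinn has no reports. So Halima Kowalski's organization is 3 direct reports plus everyone under them: 1 + 2 + 1 = 4.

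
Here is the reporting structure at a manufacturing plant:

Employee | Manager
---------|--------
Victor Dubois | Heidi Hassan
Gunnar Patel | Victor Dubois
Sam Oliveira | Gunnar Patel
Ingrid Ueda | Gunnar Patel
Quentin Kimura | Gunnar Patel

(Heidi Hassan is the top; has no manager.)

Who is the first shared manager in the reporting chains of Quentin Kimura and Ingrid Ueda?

Quentin Kimura's chain of managers is Gunnar Patel, Victor Dubois, Heidi Hassan. Ingrid Ueda's chain of managers is Gunnar Patel, Victor Dubois, Heidi Hassan. The first manager that appears in both chains is Gunnar Patel.

Gunnar Patel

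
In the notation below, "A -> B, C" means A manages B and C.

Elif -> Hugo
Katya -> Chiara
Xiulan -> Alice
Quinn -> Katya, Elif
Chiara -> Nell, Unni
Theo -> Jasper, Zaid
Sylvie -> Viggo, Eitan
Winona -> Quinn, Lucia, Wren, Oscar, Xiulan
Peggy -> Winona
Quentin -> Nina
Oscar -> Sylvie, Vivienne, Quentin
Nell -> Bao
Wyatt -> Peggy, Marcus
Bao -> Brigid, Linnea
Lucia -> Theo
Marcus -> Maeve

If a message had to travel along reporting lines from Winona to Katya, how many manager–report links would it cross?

2

Katya is in Winona's organization: the chain from Katya up to Winona is Katya → Quinn → Winona, which is 2 links.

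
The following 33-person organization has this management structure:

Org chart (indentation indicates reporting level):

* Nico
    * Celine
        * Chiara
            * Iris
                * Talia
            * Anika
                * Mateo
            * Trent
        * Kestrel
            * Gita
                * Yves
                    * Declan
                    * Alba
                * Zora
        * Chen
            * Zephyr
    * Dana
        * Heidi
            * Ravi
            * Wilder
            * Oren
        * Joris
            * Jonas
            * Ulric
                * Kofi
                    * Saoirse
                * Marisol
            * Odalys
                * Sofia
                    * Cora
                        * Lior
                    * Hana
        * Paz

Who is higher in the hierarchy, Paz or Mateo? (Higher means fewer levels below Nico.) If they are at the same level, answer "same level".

Paz is 2 levels below Nico; Mateo is 4. Paz is higher.

Paz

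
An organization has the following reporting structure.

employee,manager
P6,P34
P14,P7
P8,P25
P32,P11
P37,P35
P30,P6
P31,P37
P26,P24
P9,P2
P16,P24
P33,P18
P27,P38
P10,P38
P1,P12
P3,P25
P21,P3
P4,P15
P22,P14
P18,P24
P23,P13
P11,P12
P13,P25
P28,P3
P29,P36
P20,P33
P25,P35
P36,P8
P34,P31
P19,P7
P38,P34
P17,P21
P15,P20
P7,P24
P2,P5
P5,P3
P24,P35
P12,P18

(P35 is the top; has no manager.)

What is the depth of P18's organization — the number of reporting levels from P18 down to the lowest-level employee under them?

The longest chain under P18 runs P18 → P33 → P20 → P15 → P4, which is 4 levels below P18.

4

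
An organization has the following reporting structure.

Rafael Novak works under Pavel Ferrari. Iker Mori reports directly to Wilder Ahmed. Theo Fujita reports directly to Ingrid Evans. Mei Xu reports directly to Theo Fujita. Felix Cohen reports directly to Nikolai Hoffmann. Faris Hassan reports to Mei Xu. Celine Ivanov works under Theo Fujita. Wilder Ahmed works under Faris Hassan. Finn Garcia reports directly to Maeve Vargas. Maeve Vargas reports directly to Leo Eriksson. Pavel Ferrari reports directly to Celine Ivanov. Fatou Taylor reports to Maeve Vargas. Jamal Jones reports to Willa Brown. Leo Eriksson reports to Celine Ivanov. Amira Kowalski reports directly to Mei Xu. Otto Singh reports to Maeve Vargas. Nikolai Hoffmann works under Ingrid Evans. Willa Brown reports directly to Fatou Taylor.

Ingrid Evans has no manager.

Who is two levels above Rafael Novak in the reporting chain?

Rafael Novak reports to Pavel Ferrari, and Pavel Ferrari reports to Celine Ivanov. So Rafael Novak's skip-level manager is Celine Ivanov.

Celine Ivanov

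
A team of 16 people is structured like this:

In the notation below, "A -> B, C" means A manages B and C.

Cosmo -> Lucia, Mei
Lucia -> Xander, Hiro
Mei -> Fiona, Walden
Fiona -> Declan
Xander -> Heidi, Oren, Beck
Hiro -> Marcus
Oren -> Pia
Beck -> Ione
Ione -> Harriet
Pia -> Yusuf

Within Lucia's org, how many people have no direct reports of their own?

The people in Lucia's organization with no one reporting to them are Marcus, Harriet, Yusuf, Heidi. That is 4.

4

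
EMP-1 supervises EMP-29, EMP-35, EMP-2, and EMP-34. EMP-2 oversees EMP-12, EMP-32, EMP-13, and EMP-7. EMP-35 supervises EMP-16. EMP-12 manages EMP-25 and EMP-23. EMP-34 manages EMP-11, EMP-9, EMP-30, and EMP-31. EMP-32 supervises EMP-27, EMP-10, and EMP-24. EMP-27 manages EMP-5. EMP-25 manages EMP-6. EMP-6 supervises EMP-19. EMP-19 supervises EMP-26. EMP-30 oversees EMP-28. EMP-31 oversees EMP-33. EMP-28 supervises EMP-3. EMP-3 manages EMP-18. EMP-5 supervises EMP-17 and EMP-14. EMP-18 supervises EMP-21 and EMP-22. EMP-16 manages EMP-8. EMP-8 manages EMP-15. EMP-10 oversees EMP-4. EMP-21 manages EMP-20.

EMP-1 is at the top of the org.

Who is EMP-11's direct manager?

EMP-11 reports directly to EMP-34.

EMP-34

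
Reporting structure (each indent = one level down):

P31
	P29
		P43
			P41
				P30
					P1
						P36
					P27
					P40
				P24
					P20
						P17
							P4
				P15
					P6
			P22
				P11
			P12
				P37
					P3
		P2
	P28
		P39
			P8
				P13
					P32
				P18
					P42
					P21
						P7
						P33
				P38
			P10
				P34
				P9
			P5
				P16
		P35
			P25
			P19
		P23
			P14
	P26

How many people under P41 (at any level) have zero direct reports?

5

The people in P41's organization with no one reporting to them are P6, P4, P40, P27, P36. That is 5.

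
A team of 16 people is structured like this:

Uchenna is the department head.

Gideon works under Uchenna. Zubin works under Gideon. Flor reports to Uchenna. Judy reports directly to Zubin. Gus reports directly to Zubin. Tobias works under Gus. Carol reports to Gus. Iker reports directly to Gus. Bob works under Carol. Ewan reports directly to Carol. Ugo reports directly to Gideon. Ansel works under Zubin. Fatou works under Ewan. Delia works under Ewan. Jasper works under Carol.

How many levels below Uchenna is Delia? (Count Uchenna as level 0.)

6

Chain from Delia up to Uchenna: Delia → Ewan → Carol → Gus → Zubin → Gideon → Uchenna. That is 6 steps up, so Delia is 6 levels below Uchenna.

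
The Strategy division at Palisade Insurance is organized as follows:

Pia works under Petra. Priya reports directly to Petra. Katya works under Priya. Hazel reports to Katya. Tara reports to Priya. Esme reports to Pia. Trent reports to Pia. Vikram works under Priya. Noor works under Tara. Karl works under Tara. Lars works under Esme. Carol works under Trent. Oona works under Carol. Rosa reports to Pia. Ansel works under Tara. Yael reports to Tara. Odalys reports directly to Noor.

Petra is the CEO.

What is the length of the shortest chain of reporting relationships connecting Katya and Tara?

Katya is 1 level below Priya, and Tara is 1 level below Priya (their lowest common manager). The shortest path runs up from Katya to Priya and back down to Tara: 1 + 1 = 2 links.

2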